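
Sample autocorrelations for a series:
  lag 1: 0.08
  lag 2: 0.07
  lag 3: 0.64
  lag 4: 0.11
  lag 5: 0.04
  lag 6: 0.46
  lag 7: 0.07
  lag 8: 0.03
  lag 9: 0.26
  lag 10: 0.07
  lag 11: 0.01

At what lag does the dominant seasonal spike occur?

The largest autocorrelation is r_3 = 0.64, with weaker echoes at lags 6 (0.46) and 9 (0.26); the remaining lags stay at or below 0.11.
The dominant spike at lag 3 indicates a seasonal period of 3.

3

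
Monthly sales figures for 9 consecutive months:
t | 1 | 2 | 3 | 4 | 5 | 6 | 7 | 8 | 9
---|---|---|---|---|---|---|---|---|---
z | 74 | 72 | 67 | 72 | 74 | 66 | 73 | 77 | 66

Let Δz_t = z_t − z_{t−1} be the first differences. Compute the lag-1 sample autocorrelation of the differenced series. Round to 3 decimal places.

First differences Δz: -2, -5, 5, 2, -8, 7, 4, -11
Mean of differences = -1.0000
Numerator Σ(Δz_t−Δz̄)(Δz_{t+1}−Δz̄) = -89.0000
Denominator Σ(Δz_t−Δz̄)² = 300.0000
r_1(Δz) = -89.0000 / 300.0000 = -0.297

-0.297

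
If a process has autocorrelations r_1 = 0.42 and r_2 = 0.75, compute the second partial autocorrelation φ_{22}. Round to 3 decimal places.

φ_{22} = (r_2 − r_1²) / (1 − r_1²)
r_1² = (0.42)² = 0.1764
Numerator = 0.75 − 0.1764 = 0.5736; denominator = 1 − 0.1764 = 0.8236
φ_{22} = 0.5736 / 0.8236 = 0.696

0.696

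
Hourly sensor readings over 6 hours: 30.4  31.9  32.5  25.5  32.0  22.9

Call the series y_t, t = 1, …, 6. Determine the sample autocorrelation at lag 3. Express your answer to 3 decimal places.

-0.219

Mean ȳ = (30.4 + 31.9 + 32.5 + 25.5 + 32.0 + 22.9)/6 = 29.2000
Deviations from mean: 1.2000, 2.7000, 3.3000, -3.7000, 2.8000, -6.3000
Σ(y_t−ȳ)(y_{t+3}−ȳ) = (-4.4400) + (7.5600) + (-20.7900) = -17.6700
Denominator Σ(y_t−ȳ)² = 80.8400
r_3 = -17.6700 / 80.8400 = -0.219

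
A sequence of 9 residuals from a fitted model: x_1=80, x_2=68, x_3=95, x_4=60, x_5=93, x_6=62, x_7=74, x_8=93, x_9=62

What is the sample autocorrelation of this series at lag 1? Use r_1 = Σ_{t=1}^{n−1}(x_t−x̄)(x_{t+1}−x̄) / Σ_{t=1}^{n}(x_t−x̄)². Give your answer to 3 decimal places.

Mean x̄ = (80 + 68 + 95 + 60 + 93 + 62 + 74 + 93 + 62)/9 = 76.3333
Numerator Σ_{t=1}^{8}(x_t−x̄)(x_{t+1}−x̄) = -1246.4444
Denominator Σ(x_t−x̄)² = 1670.0000
r_1 = -1246.4444 / 1670.0000 = -0.746

-0.746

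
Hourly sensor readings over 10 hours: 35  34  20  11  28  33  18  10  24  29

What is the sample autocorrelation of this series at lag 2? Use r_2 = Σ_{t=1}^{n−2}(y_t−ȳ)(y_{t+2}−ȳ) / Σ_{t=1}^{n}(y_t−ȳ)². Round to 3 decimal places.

Mean ȳ = (35 + 34 + 20 + 11 + 28 + 33 + 18 + 10 + 24 + 29)/10 = 24.2000
Numerator Σ_{t=1}^{8}(y_t−ȳ)(y_{t+2}−ȳ) = -522.2800
Denominator Σ(y_t−ȳ)² = 759.6000
r_2 = -522.2800 / 759.6000 = -0.688

-0.688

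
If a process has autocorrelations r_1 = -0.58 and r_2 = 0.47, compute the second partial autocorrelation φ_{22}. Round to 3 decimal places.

φ_{22} = (r_2 − r_1²) / (1 − r_1²)
r_1² = (-0.58)² = 0.3364
Numerator = 0.47 − 0.3364 = 0.1336; denominator = 1 − 0.3364 = 0.6636
φ_{22} = 0.1336 / 0.6636 = 0.201

0.201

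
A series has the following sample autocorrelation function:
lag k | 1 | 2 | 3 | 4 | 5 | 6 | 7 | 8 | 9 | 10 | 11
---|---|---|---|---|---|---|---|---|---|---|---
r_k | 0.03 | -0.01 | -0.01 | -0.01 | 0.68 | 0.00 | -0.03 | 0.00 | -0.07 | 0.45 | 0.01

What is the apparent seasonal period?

5

The largest autocorrelation is r_5 = 0.68, with a weaker echo at lag 10 (0.45); the remaining lags stay at or below 0.03.
The dominant spike at lag 5 indicates a seasonal period of 5.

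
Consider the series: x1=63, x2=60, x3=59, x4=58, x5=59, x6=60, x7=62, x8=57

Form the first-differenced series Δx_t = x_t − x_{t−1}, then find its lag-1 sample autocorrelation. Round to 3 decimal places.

First differences Δx: -3, -1, -1, 1, 1, 2, -5
Mean of differences = -0.8571
Numerator Σ(Δx_t−Δx̄)(Δx_{t+1}−Δx̄) = -3.0204
Denominator Σ(Δx_t−Δx̄)² = 36.8571
r_1(Δx) = -3.0204 / 36.8571 = -0.082

-0.082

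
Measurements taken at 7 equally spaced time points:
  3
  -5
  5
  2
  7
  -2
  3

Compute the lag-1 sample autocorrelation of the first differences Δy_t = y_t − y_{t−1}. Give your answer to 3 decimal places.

-0.707

First differences Δy: -8, 10, -3, 5, -9, 5
Mean of differences = 0.0000
Numerator Σ(Δy_t−Δȳ)(Δy_{t+1}−Δȳ) = -215.0000
Denominator Σ(Δy_t−Δȳ)² = 304.0000
r_1(Δy) = -215.0000 / 304.0000 = -0.707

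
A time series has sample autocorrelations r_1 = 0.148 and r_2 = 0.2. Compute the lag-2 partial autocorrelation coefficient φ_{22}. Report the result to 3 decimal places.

φ_{22} = (r_2 − r_1²) / (1 − r_1²)
r_1² = (0.148)² = 0.021904
Numerator = 0.2 − 0.0219 = 0.1781; denominator = 1 − 0.0219 = 0.9781
φ_{22} = 0.1781 / 0.9781 = 0.182

0.182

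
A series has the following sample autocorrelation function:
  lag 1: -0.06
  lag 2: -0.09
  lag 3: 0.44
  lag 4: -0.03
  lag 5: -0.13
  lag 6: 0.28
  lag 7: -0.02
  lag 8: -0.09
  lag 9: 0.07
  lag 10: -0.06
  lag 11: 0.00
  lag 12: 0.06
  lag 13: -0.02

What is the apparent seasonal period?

The largest autocorrelation is r_3 = 0.44, with a weaker echo at lag 6 (0.28); the remaining lags stay at or below 0.07.
The dominant spike at lag 3 indicates a seasonal period of 3.

3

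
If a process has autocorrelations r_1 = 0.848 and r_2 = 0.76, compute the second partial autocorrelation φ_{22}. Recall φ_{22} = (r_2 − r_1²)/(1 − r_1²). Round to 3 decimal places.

φ_{22} = (r_2 − r_1²) / (1 − r_1²)
r_1² = (0.848)² = 0.719104
Numerator = 0.76 − 0.7191 = 0.0409; denominator = 1 − 0.7191 = 0.2809
φ_{22} = 0.0409 / 0.2809 = 0.146

0.146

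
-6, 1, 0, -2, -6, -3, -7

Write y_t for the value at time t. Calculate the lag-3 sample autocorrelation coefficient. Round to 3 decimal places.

Mean ȳ = (-6 + 1 + 0 − 2 − 6 − 3 − 7)/7 = -3.2857
Deviations from mean: -2.7143, 4.2857, 3.2857, 1.2857, -2.7143, 0.2857, -3.7143
Σ(y_t−ȳ)(y_{t+3}−ȳ) = (-3.4898) + (-11.6327) + (0.9388) + (-4.7755) = -18.9592
Denominator Σ(y_t−ȳ)² = 59.4286
r_3 = -18.9592 / 59.4286 = -0.319

-0.319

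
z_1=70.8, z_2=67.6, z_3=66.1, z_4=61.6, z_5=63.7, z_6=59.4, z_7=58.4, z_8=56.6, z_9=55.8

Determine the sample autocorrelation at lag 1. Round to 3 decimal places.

Mean z̄ = (70.8 + 67.6 + 66.1 + 61.6 + 63.7 + 59.4 + 58.4 + 56.6 + 55.8)/9 = 62.2222
Numerator Σ_{t=1}^{8}(z_t−z̄)(z_{t+1}−z̄) = 127.8640
Denominator Σ(z_t−z̄)² = 215.5356
r_1 = 127.8640 / 215.5356 = 0.593

0.593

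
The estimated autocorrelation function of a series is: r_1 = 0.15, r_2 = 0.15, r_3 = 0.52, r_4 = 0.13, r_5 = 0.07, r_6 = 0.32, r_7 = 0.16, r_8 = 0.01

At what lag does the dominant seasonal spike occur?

3

The largest autocorrelation is r_3 = 0.52, with a weaker echo at lag 6 (0.32); the remaining lags stay at or below 0.16.
The dominant spike at lag 3 indicates a seasonal period of 3.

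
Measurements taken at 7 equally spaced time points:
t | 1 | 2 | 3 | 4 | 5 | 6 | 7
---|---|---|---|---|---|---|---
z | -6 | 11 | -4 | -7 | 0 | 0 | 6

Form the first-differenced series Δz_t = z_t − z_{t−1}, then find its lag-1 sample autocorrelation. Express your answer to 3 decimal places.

-0.365

First differences Δz: 17, -15, -3, 7, 0, 6
Mean of differences = 2.0000
Numerator Σ(Δz_t−Δz̄)(Δz_{t+1}−Δz̄) = -213.0000
Denominator Σ(Δz_t−Δz̄)² = 584.0000
r_1(Δz) = -213.0000 / 584.0000 = -0.365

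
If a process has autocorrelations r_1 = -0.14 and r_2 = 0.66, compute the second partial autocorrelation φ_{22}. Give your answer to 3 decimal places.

φ_{22} = (r_2 − r_1²) / (1 − r_1²)
r_1² = (-0.14)² = 0.0196
Numerator = 0.66 − 0.0196 = 0.6404; denominator = 1 − 0.0196 = 0.9804
φ_{22} = 0.6404 / 0.9804 = 0.653

0.653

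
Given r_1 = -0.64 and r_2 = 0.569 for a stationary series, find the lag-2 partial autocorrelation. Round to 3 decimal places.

φ_{22} = (r_2 − r_1²) / (1 − r_1²)
r_1² = (-0.64)² = 0.4096
Numerator = 0.569 − 0.4096 = 0.1594; denominator = 1 − 0.4096 = 0.5904
φ_{22} = 0.1594 / 0.5904 = 0.270

0.270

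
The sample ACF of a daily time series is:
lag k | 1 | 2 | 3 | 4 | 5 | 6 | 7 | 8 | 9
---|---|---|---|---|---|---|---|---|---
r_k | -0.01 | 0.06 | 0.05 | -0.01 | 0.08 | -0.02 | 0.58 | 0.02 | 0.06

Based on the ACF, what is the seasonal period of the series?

The largest autocorrelation is r_7 = 0.58; the remaining lags stay at or below 0.08.
The dominant spike at lag 7 indicates a seasonal period of 7.

7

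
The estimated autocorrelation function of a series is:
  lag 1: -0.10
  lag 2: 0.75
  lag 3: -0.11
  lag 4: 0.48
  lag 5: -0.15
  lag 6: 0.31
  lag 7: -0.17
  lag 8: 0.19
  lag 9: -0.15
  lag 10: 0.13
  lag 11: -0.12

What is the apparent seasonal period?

2

The largest autocorrelation is r_2 = 0.75, with weaker echoes at lags 4 (0.48), 6 (0.31) and 8 (0.19); the remaining lags stay at or below 0.13.
The dominant spike at lag 2 indicates a seasonal period of 2.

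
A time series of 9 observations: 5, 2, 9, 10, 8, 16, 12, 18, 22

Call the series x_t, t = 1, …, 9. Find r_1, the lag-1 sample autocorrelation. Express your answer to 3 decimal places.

0.465

Mean x̄ = (5 + 2 + 9 + 10 + 8 + 16 + 12 + 18 + 22)/9 = 11.3333
Numerator Σ_{t=1}^{8}(x_t−x̄)(x_{t+1}−x̄) = 151.5556
Denominator Σ(x_t−x̄)² = 326.0000
r_1 = 151.5556 / 326.0000 = 0.465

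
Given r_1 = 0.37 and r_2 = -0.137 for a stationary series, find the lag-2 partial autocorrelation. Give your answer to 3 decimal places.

φ_{22} = (r_2 − r_1²) / (1 − r_1²)
r_1² = (0.37)² = 0.1369
Numerator = -0.137 − 0.1369 = -0.2739; denominator = 1 − 0.1369 = 0.8631
φ_{22} = -0.2739 / 0.8631 = -0.317

-0.317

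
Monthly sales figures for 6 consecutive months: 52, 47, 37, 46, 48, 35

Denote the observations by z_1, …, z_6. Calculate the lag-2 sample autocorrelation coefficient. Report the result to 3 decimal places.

Mean z̄ = (52 + 47 + 37 + 46 + 48 + 35)/6 = 44.1667
Deviations from mean: 7.8333, 2.8333, -7.1667, 1.8333, 3.8333, -9.1667
Σ(z_t−z̄)(z_{t+2}−z̄) = (-56.1389) + (5.1944) + (-27.4722) + (-16.8056) = -95.2222
Denominator Σ(z_t−z̄)² = 222.8333
r_2 = -95.2222 / 222.8333 = -0.427

-0.427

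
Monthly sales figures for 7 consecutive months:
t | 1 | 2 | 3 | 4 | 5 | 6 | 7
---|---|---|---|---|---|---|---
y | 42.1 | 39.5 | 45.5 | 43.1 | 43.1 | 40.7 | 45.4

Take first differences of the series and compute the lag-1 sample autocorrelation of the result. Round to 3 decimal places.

First differences Δy: -2.6, 6.0, -2.4, 0.0, -2.4, 4.7
Mean of differences = 0.5500
Numerator Σ(Δy_t−Δȳ)(Δy_{t+1}−Δȳ) = -42.2425
Denominator Σ(Δy_t−Δȳ)² = 74.5550
r_1(Δy) = -42.2425 / 74.5550 = -0.567

-0.567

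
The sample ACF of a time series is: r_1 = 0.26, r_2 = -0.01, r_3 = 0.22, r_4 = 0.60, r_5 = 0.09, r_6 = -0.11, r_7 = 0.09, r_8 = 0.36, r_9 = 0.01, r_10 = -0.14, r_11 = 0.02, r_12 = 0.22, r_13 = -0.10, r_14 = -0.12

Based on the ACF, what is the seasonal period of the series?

4

The largest autocorrelation is r_4 = 0.60, with a weaker echo at lag 8 (0.36); the remaining lags stay at or below 0.26.
The dominant spike at lag 4 indicates a seasonal period of 4.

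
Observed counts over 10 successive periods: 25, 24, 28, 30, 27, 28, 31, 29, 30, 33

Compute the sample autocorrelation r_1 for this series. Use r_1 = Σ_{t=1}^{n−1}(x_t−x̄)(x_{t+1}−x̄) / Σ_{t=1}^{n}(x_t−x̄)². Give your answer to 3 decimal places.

0.350

Mean x̄ = (25 + 24 + 28 + 30 + 27 + 28 + 31 + 29 + 30 + 33)/10 = 28.5000
Numerator Σ_{t=1}^{9}(x_t−x̄)(x_{t+1}−x̄) = 23.2500
Denominator Σ(x_t−x̄)² = 66.5000
r_1 = 23.2500 / 66.5000 = 0.350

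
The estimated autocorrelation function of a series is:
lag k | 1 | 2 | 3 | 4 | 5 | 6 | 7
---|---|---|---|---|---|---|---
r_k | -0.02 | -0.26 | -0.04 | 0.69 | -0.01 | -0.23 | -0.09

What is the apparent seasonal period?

4

The largest autocorrelation is r_4 = 0.69; the remaining lags stay at or below -0.01.
The dominant spike at lag 4 indicates a seasonal period of 4.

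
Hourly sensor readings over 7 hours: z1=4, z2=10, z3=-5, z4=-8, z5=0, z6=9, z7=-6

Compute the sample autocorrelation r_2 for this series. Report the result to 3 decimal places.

Mean z̄ = (4 + 10 − 5 − 8 + 0 + 9 − 6)/7 = 0.5714
Deviations from mean: 3.4286, 9.4286, -5.5714, -8.5714, -0.5714, 8.4286, -6.5714
Numerator Σ_{t=1}^{5}(z_t−z̄)(z_{t+2}−z̄) = -165.2245
Denominator Σ(z_t−z̄)² = 319.7143
r_2 = -165.2245 / 319.7143 = -0.517

-0.517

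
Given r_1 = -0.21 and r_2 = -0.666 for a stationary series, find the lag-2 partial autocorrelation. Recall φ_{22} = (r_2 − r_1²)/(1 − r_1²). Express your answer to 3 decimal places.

-0.743

φ_{22} = (r_2 − r_1²) / (1 − r_1²)
r_1² = (-0.21)² = 0.0441
Numerator = -0.666 − 0.0441 = -0.7101; denominator = 1 − 0.0441 = 0.9559
φ_{22} = -0.7101 / 0.9559 = -0.743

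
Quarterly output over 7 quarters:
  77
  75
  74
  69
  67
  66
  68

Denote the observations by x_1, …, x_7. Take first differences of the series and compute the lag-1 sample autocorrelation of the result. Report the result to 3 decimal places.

0.049

First differences Δx: -2, -1, -5, -2, -1, 2
Mean of differences = -1.5000
Numerator Σ(Δx_t−Δx̄)(Δx_{t+1}−Δx̄) = 1.2500
Denominator Σ(Δx_t−Δx̄)² = 25.5000
r_1(Δx) = 1.2500 / 25.5000 = 0.049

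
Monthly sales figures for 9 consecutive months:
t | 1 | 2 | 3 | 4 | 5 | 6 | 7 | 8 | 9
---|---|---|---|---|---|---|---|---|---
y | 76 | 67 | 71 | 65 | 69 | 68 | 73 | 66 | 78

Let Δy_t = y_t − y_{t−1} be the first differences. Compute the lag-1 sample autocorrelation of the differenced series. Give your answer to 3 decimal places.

-0.576

First differences Δy: -9, 4, -6, 4, -1, 5, -7, 12
Mean of differences = 0.2500
Numerator Σ(Δy_t−Δȳ)(Δy_{t+1}−Δȳ) = -211.8125
Denominator Σ(Δy_t−Δȳ)² = 367.5000
r_1(Δy) = -211.8125 / 367.5000 = -0.576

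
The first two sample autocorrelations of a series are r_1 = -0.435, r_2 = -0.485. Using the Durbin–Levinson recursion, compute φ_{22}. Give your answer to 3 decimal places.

-0.832

φ_{22} = (r_2 − r_1²) / (1 − r_1²)
r_1² = (-0.435)² = 0.189225
Numerator = -0.485 − 0.1892 = -0.6742; denominator = 1 − 0.1892 = 0.8108
φ_{22} = -0.6742 / 0.8108 = -0.832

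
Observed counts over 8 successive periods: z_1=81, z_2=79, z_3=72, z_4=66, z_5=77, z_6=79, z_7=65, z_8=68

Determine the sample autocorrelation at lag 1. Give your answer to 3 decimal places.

Mean z̄ = (81 + 79 + 72 + 66 + 77 + 79 + 65 + 68)/8 = 73.3750
Numerator Σ_{t=1}^{7}(z_t−z̄)(z_{t+1}−z̄) = 36.8594
Denominator Σ(z_t−z̄)² = 289.8750
r_1 = 36.8594 / 289.8750 = 0.127

0.127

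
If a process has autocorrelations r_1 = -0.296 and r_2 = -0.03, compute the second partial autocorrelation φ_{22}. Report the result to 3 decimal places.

-0.129

φ_{22} = (r_2 − r_1²) / (1 − r_1²)
r_1² = (-0.296)² = 0.087616
Numerator = -0.03 − 0.0876 = -0.1176; denominator = 1 − 0.0876 = 0.9124
φ_{22} = -0.1176 / 0.9124 = -0.129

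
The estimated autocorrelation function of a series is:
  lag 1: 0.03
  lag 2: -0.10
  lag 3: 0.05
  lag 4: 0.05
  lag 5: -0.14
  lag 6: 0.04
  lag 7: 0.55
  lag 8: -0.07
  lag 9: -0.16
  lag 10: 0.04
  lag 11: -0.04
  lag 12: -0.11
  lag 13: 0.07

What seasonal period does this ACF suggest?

7

The largest autocorrelation is r_7 = 0.55; the remaining lags stay at or below 0.07.
The dominant spike at lag 7 indicates a seasonal period of 7.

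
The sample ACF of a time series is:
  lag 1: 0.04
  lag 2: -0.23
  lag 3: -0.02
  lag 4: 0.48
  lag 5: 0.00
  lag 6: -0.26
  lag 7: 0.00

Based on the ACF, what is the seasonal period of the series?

The largest autocorrelation is r_4 = 0.48; the remaining lags stay at or below 0.04.
The dominant spike at lag 4 indicates a seasonal period of 4.

4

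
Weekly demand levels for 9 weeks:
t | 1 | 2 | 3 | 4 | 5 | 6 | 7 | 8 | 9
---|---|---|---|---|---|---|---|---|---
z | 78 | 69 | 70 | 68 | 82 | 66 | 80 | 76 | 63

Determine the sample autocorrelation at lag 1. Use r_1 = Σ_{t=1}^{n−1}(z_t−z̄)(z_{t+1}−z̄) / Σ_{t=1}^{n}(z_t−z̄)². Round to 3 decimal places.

-0.442

Mean z̄ = (78 + 69 + 70 + 68 + 82 + 66 + 80 + 76 + 63)/9 = 72.4444
Numerator Σ_{t=1}^{8}(z_t−z̄)(z_{t+1}−z̄) = -159.3086
Denominator Σ(z_t−z̄)² = 360.2222
r_1 = -159.3086 / 360.2222 = -0.442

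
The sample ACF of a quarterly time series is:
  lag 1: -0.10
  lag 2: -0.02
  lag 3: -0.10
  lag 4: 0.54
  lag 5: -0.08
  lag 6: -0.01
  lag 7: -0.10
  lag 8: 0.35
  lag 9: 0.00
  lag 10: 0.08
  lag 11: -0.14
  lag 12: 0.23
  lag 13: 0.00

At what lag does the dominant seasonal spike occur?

4

The largest autocorrelation is r_4 = 0.54, with weaker echoes at lags 8 (0.35) and 12 (0.23); the remaining lags stay at or below 0.08.
The dominant spike at lag 4 indicates a seasonal period of 4.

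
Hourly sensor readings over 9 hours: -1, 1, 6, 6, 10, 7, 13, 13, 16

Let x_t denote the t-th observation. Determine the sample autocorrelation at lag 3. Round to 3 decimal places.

Mean x̄ = (-1 + 1 + 6 + 6 + 10 + 7 + 13 + 13 + 16)/9 = 7.8889
Numerator Σ_{t=1}^{6}(x_t−x̄)(x_{t+3}−x̄) = -2.1481
Denominator Σ(x_t−x̄)² = 256.8889
r_3 = -2.1481 / 256.8889 = -0.008

-0.008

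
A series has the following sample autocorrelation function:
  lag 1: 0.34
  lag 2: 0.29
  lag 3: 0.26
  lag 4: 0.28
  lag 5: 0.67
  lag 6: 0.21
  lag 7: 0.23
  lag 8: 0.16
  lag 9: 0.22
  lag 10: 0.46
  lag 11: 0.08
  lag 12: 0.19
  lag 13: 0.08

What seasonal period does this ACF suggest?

5

The largest autocorrelation is r_5 = 0.67, with a weaker echo at lag 10 (0.46); the remaining lags stay at or below 0.34. The elevated value at lag 1 (0.34), dropping to 0.29 at lag 2, reflects decaying short-term dependence rather than seasonality.
The dominant spike at lag 5 indicates a seasonal period of 5.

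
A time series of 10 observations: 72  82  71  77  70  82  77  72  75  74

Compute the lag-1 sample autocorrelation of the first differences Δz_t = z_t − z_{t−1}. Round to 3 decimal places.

-0.694

First differences Δz: 10, -11, 6, -7, 12, -5, -5, 3, -1
Mean of differences = 0.2222
Numerator Σ(Δz_t−Δz̄)(Δz_{t+1}−Δz̄) = -353.4938
Denominator Σ(Δz_t−Δz̄)² = 509.5556
r_1(Δz) = -353.4938 / 509.5556 = -0.694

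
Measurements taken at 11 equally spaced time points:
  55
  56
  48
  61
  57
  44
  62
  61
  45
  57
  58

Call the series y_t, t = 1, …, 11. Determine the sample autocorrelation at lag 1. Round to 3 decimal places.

-0.412

Mean ȳ = (55 + 56 + 48 + 61 + 57 + 44 + 62 + 61 + 45 + 57 + 58)/11 = 54.9091
Numerator Σ_{t=1}^{10}(y_t−ȳ)(y_{t+1}−ȳ) = -168.3719
Denominator Σ(y_t−ȳ)² = 408.9091
r_1 = -168.3719 / 408.9091 = -0.412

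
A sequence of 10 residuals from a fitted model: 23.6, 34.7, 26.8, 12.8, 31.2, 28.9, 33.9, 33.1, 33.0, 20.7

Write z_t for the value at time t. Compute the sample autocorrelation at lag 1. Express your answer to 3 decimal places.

-0.088

Mean z̄ = (23.6 + 34.7 + 26.8 + 12.8 + 31.2 + 28.9 + 33.9 + 33.1 + 33.0 + 20.7)/10 = 27.8700
Numerator Σ_{t=1}^{9}(z_t−z̄)(z_{t+1}−z̄) = -39.3049
Denominator Σ(z_t−z̄)² = 446.7210
r_1 = -39.3049 / 446.7210 = -0.088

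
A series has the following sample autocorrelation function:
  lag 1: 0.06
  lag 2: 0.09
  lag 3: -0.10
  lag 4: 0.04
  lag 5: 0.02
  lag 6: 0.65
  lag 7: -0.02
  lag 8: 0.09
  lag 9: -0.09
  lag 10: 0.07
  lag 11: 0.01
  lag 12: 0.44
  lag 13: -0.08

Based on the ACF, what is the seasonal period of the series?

6

The largest autocorrelation is r_6 = 0.65, with a weaker echo at lag 12 (0.44); the remaining lags stay at or below 0.09.
The dominant spike at lag 6 indicates a seasonal period of 6.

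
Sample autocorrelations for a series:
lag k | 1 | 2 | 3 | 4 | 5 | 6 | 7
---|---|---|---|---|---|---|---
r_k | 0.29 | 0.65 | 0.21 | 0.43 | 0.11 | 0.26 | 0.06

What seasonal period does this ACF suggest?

2

The largest autocorrelation is r_2 = 0.65, with a weaker echo at lag 4 (0.43); the remaining lags stay at or below 0.29.
The dominant spike at lag 2 indicates a seasonal period of 2.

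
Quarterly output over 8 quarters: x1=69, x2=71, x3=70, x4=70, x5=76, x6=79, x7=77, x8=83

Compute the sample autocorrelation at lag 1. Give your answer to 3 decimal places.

Mean x̄ = (69 + 71 + 70 + 70 + 76 + 79 + 77 + 83)/8 = 74.3750
Deviations from mean: -5.3750, -3.3750, -4.3750, -4.3750, 1.6250, 4.6250, 2.6250, 8.6250
Σ(x_t−x̄)(x_{t+1}−x̄) = (18.1406) + (14.7656) + (19.1406) + (-7.1094) + (7.5156) + (12.1406) + (22.6406) = 87.2344
Denominator Σ(x_t−x̄)² = 183.8750
r_1 = 87.2344 / 183.8750 = 0.474

0.474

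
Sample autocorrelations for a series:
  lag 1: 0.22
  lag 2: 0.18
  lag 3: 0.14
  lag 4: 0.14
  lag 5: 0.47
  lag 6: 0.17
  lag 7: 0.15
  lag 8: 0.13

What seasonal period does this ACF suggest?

5

The largest autocorrelation is r_5 = 0.47; the remaining lags stay at or below 0.22. The elevated value at lag 1 (0.22), dropping to 0.18 at lag 2, reflects decaying short-term dependence rather than seasonality.
The dominant spike at lag 5 indicates a seasonal period of 5.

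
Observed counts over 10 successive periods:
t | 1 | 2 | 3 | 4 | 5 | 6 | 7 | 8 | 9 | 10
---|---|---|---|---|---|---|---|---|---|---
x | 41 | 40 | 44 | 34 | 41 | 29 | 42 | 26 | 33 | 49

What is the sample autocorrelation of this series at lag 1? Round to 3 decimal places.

-0.272

Mean x̄ = (41 + 40 + 44 + 34 + 41 + 29 + 42 + 26 + 33 + 49)/10 = 37.9000
Numerator Σ_{t=1}^{9}(x_t−x̄)(x_{t+1}−x̄) = -125.5100
Denominator Σ(x_t−x̄)² = 460.9000
r_1 = -125.5100 / 460.9000 = -0.272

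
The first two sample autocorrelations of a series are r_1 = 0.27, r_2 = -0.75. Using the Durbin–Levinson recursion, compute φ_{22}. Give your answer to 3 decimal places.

φ_{22} = (r_2 − r_1²) / (1 − r_1²)
r_1² = (0.27)² = 0.0729
Numerator = -0.75 − 0.0729 = -0.8229; denominator = 1 − 0.0729 = 0.9271
φ_{22} = -0.8229 / 0.9271 = -0.888

-0.888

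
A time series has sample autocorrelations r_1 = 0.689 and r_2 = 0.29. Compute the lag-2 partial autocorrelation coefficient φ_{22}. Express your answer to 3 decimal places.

-0.352

φ_{22} = (r_2 − r_1²) / (1 − r_1²)
r_1² = (0.689)² = 0.474721
Numerator = 0.29 − 0.4747 = -0.1847; denominator = 1 − 0.4747 = 0.5253
φ_{22} = -0.1847 / 0.5253 = -0.352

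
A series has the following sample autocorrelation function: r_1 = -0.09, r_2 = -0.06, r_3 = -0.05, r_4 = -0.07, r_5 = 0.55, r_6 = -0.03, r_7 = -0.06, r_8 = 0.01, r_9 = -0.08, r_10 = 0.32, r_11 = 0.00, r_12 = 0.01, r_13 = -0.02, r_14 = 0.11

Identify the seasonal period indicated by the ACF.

The largest autocorrelation is r_5 = 0.55, with a weaker echo at lag 10 (0.32); the remaining lags stay at or below 0.11.
The dominant spike at lag 5 indicates a seasonal period of 5.

5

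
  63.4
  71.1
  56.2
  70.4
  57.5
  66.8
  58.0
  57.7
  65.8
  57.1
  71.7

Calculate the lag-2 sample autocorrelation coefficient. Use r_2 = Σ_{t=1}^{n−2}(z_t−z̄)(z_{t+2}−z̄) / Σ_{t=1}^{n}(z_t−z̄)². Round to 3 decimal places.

Mean z̄ = (63.4 + 71.1 + 56.2 + 70.4 + 57.5 + 66.8 + 58.0 + 57.7 + 65.8 + 57.1 + 71.7)/11 = 63.2455
Numerator Σ_{t=1}^{9}(z_t−z̄)(z_{t+2}−z̄) = 173.7204
Denominator Σ(z_t−z̄)² = 382.2273
r_2 = 173.7204 / 382.2273 = 0.454

0.454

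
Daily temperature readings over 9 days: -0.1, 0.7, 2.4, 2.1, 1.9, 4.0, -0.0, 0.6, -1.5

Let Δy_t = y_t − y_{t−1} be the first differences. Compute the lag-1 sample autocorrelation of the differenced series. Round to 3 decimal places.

-0.406

First differences Δy: 0.8, 1.7, -0.3, -0.2, 2.1, -4.0, 0.6, -2.1
Mean of differences = -0.1750
Numerator Σ(Δy_t−Δȳ)(Δy_{t+1}−Δȳ) = -11.6181
Denominator Σ(Δy_t−Δȳ)² = 28.5950
r_1(Δy) = -11.6181 / 28.5950 = -0.406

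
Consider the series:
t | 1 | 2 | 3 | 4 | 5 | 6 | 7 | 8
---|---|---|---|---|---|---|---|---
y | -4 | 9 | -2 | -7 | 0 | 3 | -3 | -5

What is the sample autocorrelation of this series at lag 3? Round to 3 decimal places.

0.171

Mean ȳ = (-4 + 9 − 2 − 7 + 0 + 3 − 3 − 5)/8 = -1.1250
Deviations from mean: -2.8750, 10.1250, -0.8750, -5.8750, 1.1250, 4.1250, -1.8750, -3.8750
Σ(y_t−ȳ)(y_{t+3}−ȳ) = (16.8906) + (11.3906) + (-3.6094) + (11.0156) + (-4.3594) = 31.3281
Denominator Σ(y_t−ȳ)² = 182.8750
r_3 = 31.3281 / 182.8750 = 0.171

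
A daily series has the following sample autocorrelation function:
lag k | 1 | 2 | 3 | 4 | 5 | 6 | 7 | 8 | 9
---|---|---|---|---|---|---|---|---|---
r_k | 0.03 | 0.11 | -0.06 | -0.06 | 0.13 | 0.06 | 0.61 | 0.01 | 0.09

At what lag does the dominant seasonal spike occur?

The largest autocorrelation is r_7 = 0.61; the remaining lags stay at or below 0.13.
The dominant spike at lag 7 indicates a seasonal period of 7.

7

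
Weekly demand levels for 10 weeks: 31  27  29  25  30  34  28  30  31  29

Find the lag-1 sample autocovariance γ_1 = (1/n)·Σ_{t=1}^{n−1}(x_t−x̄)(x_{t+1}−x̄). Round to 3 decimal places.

Mean x̄ = (31 + 27 + 29 + 25 + 30 + 34 + 28 + 30 + 31 + 29)/10 = 29.4000
Σ_{t=1}^{9}(x_t−x̄)(x_{t+1}−x̄) = -7.9600
γ_1 = -7.9600 / 10 = -0.796

-0.796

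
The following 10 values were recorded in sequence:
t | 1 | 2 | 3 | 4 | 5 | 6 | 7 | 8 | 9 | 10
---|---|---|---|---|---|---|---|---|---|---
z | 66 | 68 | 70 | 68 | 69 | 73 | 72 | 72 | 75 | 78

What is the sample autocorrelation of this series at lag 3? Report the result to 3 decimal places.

0.245

Mean z̄ = (66 + 68 + 70 + 68 + 69 + 73 + 72 + 72 + 75 + 78)/10 = 71.1000
Σ(z_t−z̄)(z_{t+3}−z̄) = (15.8100) + (6.5100) + (-2.0900) + (-2.7900) + (-1.8900) + (7.4100) + (6.2100) = 29.1700
Denominator Σ(z_t−z̄)² = 118.9000
r_3 = 29.1700 / 118.9000 = 0.245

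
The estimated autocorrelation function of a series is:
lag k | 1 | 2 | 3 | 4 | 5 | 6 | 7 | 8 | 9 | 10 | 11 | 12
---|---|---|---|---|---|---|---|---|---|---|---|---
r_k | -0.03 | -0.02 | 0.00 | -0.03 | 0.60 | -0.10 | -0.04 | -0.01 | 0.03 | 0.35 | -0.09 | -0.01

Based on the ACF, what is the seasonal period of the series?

5

The largest autocorrelation is r_5 = 0.60, with a weaker echo at lag 10 (0.35); the remaining lags stay at or below 0.03.
The dominant spike at lag 5 indicates a seasonal period of 5.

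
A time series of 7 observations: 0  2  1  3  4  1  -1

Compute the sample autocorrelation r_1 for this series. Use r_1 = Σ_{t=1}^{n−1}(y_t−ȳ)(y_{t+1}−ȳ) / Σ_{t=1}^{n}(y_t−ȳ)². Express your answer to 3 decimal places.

Mean ȳ = (0 + 2 + 1 + 3 + 4 + 1 − 1)/7 = 1.4286
Deviations from mean: -1.4286, 0.5714, -0.4286, 1.5714, 2.5714, -0.4286, -2.4286
Numerator Σ_{t=1}^{6}(y_t−ȳ)(y_{t+1}−ȳ) = 2.2449
Denominator Σ(y_t−ȳ)² = 17.7143
r_1 = 2.2449 / 17.7143 = 0.127

0.127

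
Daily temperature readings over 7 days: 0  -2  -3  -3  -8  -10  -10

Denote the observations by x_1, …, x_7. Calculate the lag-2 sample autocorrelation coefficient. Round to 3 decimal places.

Mean x̄ = (0 − 2 − 3 − 3 − 8 − 10 − 10)/7 = -5.1429
Deviations from mean: 5.1429, 3.1429, 2.1429, 2.1429, -2.8571, -4.8571, -4.8571
Σ(x_t−x̄)(x_{t+2}−x̄) = (11.0204) + (6.7347) + (-6.1224) + (-10.4082) + (13.8776) = 15.1020
Denominator Σ(x_t−x̄)² = 100.8571
r_2 = 15.1020 / 100.8571 = 0.150

0.150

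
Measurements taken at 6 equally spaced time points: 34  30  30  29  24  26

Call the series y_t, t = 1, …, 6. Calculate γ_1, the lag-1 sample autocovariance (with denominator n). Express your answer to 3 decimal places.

Mean ȳ = (34 + 30 + 30 + 29 + 24 + 26)/6 = 28.8333
Deviations: 5.1667, 1.1667, 1.1667, 0.1667, -4.8333, -2.8333
Σ_{t=1}^{5}(y_t−ȳ)(y_{t+1}−ȳ) = 20.4722
γ_1 = 20.4722 / 6 = 3.412

3.412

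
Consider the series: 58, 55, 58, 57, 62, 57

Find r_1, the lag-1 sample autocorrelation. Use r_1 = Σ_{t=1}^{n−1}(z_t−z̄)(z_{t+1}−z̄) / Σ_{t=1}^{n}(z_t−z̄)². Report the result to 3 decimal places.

Mean z̄ = (58 + 55 + 58 + 57 + 62 + 57)/6 = 57.8333
Numerator Σ_{t=1}^{5}(z_t−z̄)(z_{t+1}−z̄) = -8.0278
Denominator Σ(z_t−z̄)² = 26.8333
r_1 = -8.0278 / 26.8333 = -0.299

-0.299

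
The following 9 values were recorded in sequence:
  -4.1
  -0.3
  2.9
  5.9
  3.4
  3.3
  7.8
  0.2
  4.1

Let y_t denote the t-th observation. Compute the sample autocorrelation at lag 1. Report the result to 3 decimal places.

0.104

Mean ȳ = (-4.1 − 0.3 + 2.9 + 5.9 + 3.4 + 3.3 + 7.8 + 0.2 + 4.1)/9 = 2.5778
Numerator Σ_{t=1}^{8}(y_t−ȳ)(y_{t+1}−ȳ) = 10.4206
Denominator Σ(y_t−ȳ)² = 100.4556
r_1 = 10.4206 / 100.4556 = 0.104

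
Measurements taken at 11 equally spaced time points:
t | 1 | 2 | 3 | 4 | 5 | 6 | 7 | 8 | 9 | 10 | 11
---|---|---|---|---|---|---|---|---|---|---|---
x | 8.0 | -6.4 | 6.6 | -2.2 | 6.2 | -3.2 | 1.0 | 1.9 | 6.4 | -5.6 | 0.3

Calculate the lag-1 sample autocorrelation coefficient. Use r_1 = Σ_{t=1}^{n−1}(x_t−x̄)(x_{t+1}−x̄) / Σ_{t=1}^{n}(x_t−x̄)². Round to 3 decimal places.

Mean x̄ = (8.0 − 6.4 + 6.6 − 2.2 + 6.2 − 3.2 + 1.0 + 1.9 + 6.4 − 5.6 + 0.3)/11 = 1.1818
Numerator Σ_{t=1}^{10}(x_t−x̄)(x_{t+1}−x̄) = -175.0512
Denominator Σ(x_t−x̄)² = 263.6964
r_1 = -175.0512 / 263.6964 = -0.664

-0.664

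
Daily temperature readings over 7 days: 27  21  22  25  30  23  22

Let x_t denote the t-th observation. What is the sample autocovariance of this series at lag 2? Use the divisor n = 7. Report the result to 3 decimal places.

-5.085

Mean x̄ = (27 + 21 + 22 + 25 + 30 + 23 + 22)/7 = 24.2857
Deviations: 2.7143, -3.2857, -2.2857, 0.7143, 5.7143, -1.2857, -2.2857
Σ_{t=1}^{5}(x_t−x̄)(x_{t+2}−x̄) = -35.5918
γ_2 = -35.5918 / 7 = -5.085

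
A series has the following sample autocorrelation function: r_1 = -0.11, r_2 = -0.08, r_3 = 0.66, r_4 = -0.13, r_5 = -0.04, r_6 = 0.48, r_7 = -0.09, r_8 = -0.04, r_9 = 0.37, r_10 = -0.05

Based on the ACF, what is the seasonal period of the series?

The largest autocorrelation is r_3 = 0.66, with weaker echoes at lags 6 (0.48) and 9 (0.37); the remaining lags stay at or below -0.04.
The dominant spike at lag 3 indicates a seasonal period of 3.

3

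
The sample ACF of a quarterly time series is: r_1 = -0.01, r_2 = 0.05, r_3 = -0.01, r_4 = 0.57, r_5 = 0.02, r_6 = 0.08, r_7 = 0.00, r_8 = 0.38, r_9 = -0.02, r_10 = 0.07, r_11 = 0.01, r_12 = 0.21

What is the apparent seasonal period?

The largest autocorrelation is r_4 = 0.57, with weaker echoes at lags 8 (0.38) and 12 (0.21); the remaining lags stay at or below 0.08.
The dominant spike at lag 4 indicates a seasonal period of 4.

4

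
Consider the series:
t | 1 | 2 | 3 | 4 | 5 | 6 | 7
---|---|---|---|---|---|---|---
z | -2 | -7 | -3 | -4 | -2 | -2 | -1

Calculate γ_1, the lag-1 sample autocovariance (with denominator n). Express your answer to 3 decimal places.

Mean z̄ = (-2 − 7 − 3 − 4 − 2 − 2 − 1)/7 = -3.0000
Σ_{t=1}^{6}(z_t−z̄)(z_{t+1}−z̄) = -2.0000
γ_1 = -2.0000 / 7 = -0.286

-0.286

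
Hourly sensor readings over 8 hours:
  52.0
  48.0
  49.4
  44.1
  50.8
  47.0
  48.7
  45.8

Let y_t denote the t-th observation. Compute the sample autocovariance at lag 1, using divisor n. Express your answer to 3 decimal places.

-2.684

Mean ȳ = (52.0 + 48.0 + 49.4 + 44.1 + 50.8 + 47.0 + 48.7 + 45.8)/8 = 48.2250
Σ_{t=1}^{7}(y_t−ȳ)(y_{t+1}−ȳ) = -21.4706
γ_1 = -21.4706 / 8 = -2.684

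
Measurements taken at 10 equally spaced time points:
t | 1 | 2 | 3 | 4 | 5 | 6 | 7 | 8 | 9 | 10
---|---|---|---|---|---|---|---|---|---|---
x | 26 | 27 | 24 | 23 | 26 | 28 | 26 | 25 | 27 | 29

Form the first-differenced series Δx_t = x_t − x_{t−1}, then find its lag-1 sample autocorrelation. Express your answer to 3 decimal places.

0.080

First differences Δx: 1, -3, -1, 3, 2, -2, -1, 2, 2
Mean of differences = 0.3333
Numerator Σ(Δx_t−Δx̄)(Δx_{t+1}−Δx̄) = 2.8889
Denominator Σ(Δx_t−Δx̄)² = 36.0000
r_1(Δx) = 2.8889 / 36.0000 = 0.080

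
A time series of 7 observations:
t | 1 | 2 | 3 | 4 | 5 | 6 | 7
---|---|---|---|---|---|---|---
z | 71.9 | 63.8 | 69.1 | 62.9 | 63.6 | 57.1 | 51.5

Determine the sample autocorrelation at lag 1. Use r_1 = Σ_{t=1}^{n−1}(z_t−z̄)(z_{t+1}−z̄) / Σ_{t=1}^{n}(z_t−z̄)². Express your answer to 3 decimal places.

Mean z̄ = (71.9 + 63.8 + 69.1 + 62.9 + 63.6 + 57.1 + 51.5)/7 = 62.8429
Σ(z_t−z̄)(z_{t+1}−z̄) = (8.6690) + (5.9890) + (0.3576) + (0.0433) + (-4.3482) + (65.1404) = 75.8510
Denominator Σ(z_t−z̄)² = 284.3171
r_1 = 75.8510 / 284.3171 = 0.267

0.267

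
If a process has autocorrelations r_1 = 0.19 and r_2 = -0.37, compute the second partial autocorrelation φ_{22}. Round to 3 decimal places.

φ_{22} = (r_2 − r_1²) / (1 − r_1²)
r_1² = (0.19)² = 0.0361
Numerator = -0.37 − 0.0361 = -0.4061; denominator = 1 − 0.0361 = 0.9639
φ_{22} = -0.4061 / 0.9639 = -0.421

-0.421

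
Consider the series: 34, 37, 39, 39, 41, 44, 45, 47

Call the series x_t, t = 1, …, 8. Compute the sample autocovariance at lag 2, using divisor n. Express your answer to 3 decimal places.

Mean x̄ = (34 + 37 + 39 + 39 + 41 + 44 + 45 + 47)/8 = 40.7500
Deviations: -6.7500, -3.7500, -1.7500, -1.7500, 0.2500, 3.2500, 4.2500, 6.2500
Σ_{t=1}^{6}(x_t−x̄)(x_{t+2}−x̄) = 33.6250
γ_2 = 33.6250 / 8 = 4.203

4.203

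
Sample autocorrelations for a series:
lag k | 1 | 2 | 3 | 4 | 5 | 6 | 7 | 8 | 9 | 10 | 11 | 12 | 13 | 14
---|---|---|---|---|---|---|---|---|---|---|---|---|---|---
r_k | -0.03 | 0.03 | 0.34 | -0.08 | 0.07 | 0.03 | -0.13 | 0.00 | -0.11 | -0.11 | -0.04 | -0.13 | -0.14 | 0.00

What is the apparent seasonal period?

The largest autocorrelation is r_3 = 0.34; the remaining lags stay at or below 0.07.
The dominant spike at lag 3 indicates a seasonal period of 3.

3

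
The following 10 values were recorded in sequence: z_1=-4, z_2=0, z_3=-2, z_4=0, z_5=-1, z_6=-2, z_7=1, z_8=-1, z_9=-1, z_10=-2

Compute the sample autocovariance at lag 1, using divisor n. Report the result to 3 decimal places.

-0.664

Mean z̄ = (-4 + 0 − 2 + 0 − 1 − 2 + 1 − 1 − 1 − 2)/10 = -1.2000
Σ_{t=1}^{9}(z_t−z̄)(z_{t+1}−z̄) = -6.6400
γ_1 = -6.6400 / 10 = -0.664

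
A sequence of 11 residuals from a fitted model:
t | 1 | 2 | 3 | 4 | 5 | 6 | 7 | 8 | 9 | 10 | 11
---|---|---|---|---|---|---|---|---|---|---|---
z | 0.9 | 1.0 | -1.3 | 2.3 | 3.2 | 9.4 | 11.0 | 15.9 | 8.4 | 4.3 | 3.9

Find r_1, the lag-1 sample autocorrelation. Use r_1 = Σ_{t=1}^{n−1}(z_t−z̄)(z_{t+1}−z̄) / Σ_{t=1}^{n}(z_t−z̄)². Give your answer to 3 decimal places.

0.667

Mean z̄ = (0.9 + 1.0 − 1.3 + 2.3 + 3.2 + 9.4 + 11.0 + 15.9 + 8.4 + 4.3 + 3.9)/11 = 5.3636
Numerator Σ_{t=1}^{10}(z_t−z̄)(z_{t+1}−z̄) = 179.3223
Denominator Σ(z_t−z̄)² = 269.0055
r_1 = 179.3223 / 269.0055 = 0.667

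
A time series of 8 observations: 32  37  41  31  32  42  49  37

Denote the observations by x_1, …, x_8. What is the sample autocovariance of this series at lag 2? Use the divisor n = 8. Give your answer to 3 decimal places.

-16.191

Mean x̄ = (32 + 37 + 41 + 31 + 32 + 42 + 49 + 37)/8 = 37.6250
Σ_{t=1}^{6}(x_t−x̄)(x_{t+2}−x̄) = -129.5313
γ_2 = -129.5313 / 8 = -16.191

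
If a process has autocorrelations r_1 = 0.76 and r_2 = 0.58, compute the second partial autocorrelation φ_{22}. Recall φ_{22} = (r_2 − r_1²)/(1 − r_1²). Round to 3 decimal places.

0.006

φ_{22} = (r_2 − r_1²) / (1 − r_1²)
r_1² = (0.76)² = 0.5776
Numerator = 0.58 − 0.5776 = 0.0024; denominator = 1 − 0.5776 = 0.4224
φ_{22} = 0.0024 / 0.4224 = 0.006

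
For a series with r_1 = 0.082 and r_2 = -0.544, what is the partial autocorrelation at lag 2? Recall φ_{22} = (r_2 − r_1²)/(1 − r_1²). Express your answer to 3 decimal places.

φ_{22} = (r_2 − r_1²) / (1 − r_1²)
r_1² = (0.082)² = 0.006724
Numerator = -0.544 − 0.0067 = -0.5507; denominator = 1 − 0.0067 = 0.9933
φ_{22} = -0.5507 / 0.9933 = -0.554

-0.554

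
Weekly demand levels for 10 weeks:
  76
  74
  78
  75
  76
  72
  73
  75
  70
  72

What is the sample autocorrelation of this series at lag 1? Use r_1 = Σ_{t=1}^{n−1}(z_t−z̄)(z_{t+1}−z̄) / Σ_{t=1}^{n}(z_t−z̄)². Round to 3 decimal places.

Mean z̄ = (76 + 74 + 78 + 75 + 76 + 72 + 73 + 75 + 70 + 72)/10 = 74.1000
Numerator Σ_{t=1}^{9}(z_t−z̄)(z_{t+1}−z̄) = 6.8900
Denominator Σ(z_t−z̄)² = 50.9000
r_1 = 6.8900 / 50.9000 = 0.135

0.135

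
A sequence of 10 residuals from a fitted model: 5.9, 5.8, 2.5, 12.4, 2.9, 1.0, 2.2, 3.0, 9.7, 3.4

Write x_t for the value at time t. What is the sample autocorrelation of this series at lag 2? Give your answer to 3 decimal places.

Mean x̄ = (5.9 + 5.8 + 2.5 + 12.4 + 2.9 + 1.0 + 2.2 + 3.0 + 9.7 + 3.4)/10 = 4.8800
Numerator Σ_{t=1}^{8}(x_t−x̄)(x_{t+2}−x̄) = -17.5088
Denominator Σ(x_t−x̄)² = 119.2160
r_2 = -17.5088 / 119.2160 = -0.147

-0.147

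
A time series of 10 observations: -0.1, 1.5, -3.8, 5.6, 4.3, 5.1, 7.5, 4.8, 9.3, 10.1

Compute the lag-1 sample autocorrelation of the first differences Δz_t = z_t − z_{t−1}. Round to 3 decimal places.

-0.660

First differences Δz: 1.6, -5.3, 9.4, -1.3, 0.8, 2.4, -2.7, 4.5, 0.8
Mean of differences = 1.1333
Numerator Σ(Δz_t−Δz̄)(Δz_{t+1}−Δz̄) = -94.7944
Denominator Σ(Δz_t−Δz̄)² = 143.7200
r_1(Δz) = -94.7944 / 143.7200 = -0.660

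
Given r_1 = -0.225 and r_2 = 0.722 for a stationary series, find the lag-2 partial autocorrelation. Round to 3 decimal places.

0.707

φ_{22} = (r_2 − r_1²) / (1 − r_1²)
r_1² = (-0.225)² = 0.050625
Numerator = 0.722 − 0.0506 = 0.6714; denominator = 1 − 0.0506 = 0.9494
φ_{22} = 0.6714 / 0.9494 = 0.707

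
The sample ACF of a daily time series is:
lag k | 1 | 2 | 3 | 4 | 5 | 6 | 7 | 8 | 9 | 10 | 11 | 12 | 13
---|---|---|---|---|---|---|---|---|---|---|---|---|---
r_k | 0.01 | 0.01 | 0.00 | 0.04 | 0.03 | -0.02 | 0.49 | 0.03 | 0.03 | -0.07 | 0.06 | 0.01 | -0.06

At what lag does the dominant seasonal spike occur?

The largest autocorrelation is r_7 = 0.49; the remaining lags stay at or below 0.06.
The dominant spike at lag 7 indicates a seasonal period of 7.

7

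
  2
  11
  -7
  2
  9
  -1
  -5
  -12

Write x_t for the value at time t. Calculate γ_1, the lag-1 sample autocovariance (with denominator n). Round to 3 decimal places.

Mean x̄ = (2 + 11 − 7 + 2 + 9 − 1 − 5 − 12)/8 = -0.1250
Σ_{t=1}^{7}(x_t−x̄)(x_{t+1}−x̄) = 6.1094
γ_1 = 6.1094 / 8 = 0.764

0.764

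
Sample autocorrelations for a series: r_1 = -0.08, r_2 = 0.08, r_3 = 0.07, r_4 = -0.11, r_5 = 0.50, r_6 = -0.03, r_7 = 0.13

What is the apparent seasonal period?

The largest autocorrelation is r_5 = 0.50; the remaining lags stay at or below 0.13.
The dominant spike at lag 5 indicates a seasonal period of 5.

5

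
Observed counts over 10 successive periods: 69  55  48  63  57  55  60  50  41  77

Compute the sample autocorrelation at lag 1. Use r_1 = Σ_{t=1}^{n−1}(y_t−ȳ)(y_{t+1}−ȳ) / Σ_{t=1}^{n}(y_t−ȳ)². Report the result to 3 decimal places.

Mean ȳ = (69 + 55 + 48 + 63 + 57 + 55 + 60 + 50 + 41 + 77)/10 = 57.5000
Numerator Σ_{t=1}^{9}(y_t−ȳ)(y_{t+1}−ȳ) = -281.7500
Denominator Σ(y_t−ȳ)² = 980.5000
r_1 = -281.7500 / 980.5000 = -0.287

-0.287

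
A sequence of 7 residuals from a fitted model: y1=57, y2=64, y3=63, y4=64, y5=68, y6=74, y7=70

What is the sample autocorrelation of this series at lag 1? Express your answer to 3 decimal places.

Mean ȳ = (57 + 64 + 63 + 64 + 68 + 74 + 70)/7 = 65.7143
Σ(y_t−ȳ)(y_{t+1}−ȳ) = (14.9388) + (4.6531) + (4.6531) + (-3.9184) + (18.9388) + (35.5102) = 74.7755
Denominator Σ(y_t−ȳ)² = 181.4286
r_1 = 74.7755 / 181.4286 = 0.412

0.412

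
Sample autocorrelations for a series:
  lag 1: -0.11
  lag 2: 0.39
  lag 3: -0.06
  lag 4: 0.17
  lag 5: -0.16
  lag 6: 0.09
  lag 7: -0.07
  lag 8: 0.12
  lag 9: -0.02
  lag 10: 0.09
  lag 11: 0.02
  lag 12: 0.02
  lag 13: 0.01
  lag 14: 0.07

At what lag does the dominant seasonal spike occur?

2

The largest autocorrelation is r_2 = 0.39, with a weaker echo at lag 4 (0.17); the remaining lags stay at or below 0.12.
The dominant spike at lag 2 indicates a seasonal period of 2.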